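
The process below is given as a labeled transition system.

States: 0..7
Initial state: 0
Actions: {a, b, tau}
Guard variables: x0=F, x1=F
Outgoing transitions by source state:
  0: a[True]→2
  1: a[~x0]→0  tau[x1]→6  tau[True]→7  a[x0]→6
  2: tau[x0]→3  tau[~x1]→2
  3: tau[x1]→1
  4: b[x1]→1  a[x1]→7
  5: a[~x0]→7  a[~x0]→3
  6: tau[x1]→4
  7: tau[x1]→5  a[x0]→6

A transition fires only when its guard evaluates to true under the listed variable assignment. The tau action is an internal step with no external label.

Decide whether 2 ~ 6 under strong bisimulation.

Answer: NOT BISIMILAR

Working:
Refine partition for ~:
  P[0] = {{0,1,2,3,4,5,6,7}}
  P[1] = {{0,5},{1},{2},{3,4,6,7}}
  P[2] = {{0},{1},{2},{3,4,6,7},{5}}
Fixed point at round 3; 5 class(es).
[2]={2}  [6]={3,4,6,7}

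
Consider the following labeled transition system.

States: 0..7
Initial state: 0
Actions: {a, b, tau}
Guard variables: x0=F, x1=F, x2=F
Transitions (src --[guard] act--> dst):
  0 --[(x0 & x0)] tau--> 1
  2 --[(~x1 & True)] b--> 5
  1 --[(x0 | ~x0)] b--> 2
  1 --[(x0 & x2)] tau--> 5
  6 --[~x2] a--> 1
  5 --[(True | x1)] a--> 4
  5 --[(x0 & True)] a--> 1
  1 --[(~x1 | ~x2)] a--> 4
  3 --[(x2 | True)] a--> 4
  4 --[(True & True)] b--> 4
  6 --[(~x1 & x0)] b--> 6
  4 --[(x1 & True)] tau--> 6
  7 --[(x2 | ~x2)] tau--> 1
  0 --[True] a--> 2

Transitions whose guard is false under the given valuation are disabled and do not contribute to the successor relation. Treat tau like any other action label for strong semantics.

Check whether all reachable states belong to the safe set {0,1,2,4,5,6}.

Answer: INVARIANT HOLDS

Trace:
Allowed set {0,1,2,4,5,6}
Reach set: {0,2,4,5}
  0: ✓
  2: ✓
  4: ✓
  5: ✓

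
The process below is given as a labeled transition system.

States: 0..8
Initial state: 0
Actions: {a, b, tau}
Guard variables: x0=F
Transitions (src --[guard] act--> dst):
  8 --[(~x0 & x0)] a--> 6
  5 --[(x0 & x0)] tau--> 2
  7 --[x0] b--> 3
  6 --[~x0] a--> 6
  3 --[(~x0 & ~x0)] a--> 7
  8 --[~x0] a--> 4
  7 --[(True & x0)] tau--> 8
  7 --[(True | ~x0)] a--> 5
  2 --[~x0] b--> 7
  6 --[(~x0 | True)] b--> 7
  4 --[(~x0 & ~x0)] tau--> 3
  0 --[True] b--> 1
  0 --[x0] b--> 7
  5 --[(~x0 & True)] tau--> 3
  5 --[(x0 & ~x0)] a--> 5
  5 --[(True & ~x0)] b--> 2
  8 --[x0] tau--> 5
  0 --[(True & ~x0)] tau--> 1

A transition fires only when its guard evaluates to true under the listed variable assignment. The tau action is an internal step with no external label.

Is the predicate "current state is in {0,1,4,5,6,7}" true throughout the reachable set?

Allowed set {0,1,4,5,6,7}
Reachable = {0,1}
  0: ✓
  1: ✓

Answer: INVARIANT HOLDS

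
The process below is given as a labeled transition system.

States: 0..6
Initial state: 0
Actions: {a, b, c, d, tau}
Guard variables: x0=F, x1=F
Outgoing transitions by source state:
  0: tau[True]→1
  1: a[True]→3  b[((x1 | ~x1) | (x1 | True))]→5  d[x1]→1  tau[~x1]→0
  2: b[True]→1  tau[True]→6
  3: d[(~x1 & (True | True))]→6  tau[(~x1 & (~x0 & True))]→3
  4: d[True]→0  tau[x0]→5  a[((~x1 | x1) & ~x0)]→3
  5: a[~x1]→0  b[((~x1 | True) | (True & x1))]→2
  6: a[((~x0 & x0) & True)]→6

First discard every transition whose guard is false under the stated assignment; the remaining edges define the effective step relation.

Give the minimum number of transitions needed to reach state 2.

Answer: 3

Analysis:
Breadth-first toward 2:
  depth 0: {0}
  depth 1: {1}
  depth 2: {3,5}
  depth 3: {2,6}
2 enters at depth 3; path tau·b·b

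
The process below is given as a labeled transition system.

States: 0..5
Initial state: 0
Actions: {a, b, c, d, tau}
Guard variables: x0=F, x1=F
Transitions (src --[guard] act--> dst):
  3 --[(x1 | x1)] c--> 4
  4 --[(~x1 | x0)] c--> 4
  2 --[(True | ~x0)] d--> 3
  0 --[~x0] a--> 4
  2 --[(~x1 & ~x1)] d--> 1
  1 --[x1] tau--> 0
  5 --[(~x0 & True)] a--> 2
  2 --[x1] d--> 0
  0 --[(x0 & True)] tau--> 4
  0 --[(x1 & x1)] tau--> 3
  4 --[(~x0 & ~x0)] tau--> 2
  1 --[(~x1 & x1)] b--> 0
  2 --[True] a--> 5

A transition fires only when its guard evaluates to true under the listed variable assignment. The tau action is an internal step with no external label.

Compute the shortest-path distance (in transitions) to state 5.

Answer: 3

Working:
Breadth-first toward 5:
  Layer 0: {0}
  Layer 1: {4}
  Layer 2: {2}
  Layer 3: {1,3,5}
depth(5)=3, e.g. a·tau·a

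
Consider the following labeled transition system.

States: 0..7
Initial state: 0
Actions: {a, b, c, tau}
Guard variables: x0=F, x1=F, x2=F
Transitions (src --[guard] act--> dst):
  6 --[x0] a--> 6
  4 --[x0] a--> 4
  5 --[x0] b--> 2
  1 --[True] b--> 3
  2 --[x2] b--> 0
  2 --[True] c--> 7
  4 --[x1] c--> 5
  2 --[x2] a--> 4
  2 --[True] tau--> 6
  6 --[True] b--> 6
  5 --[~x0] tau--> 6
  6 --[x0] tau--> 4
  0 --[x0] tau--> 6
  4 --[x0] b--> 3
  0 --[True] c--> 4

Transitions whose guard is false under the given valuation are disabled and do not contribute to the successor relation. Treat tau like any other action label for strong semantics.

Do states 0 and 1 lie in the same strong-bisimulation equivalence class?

Answer: NOT BISIMILAR

Analysis:
Compute ~ classes (split until stable):
  P[0] = {{0,1,2,3,4,5,6,7}}
  P[1] = {{0},{1,6},{2},{3,4,7},{5}}
  P[2] = {{0},{1},{2},{3,4,7},{5},{6}}
Fixed point at round 3; 6 class(es).
[0]={0}  [1]={1}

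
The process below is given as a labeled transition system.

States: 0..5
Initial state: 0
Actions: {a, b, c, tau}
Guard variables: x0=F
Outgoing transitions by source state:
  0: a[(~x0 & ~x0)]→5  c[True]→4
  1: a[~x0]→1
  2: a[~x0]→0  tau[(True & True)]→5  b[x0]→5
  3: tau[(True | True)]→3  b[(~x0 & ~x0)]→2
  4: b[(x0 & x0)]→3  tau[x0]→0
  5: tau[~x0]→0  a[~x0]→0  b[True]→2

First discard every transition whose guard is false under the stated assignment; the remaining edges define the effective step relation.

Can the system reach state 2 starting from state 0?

Answer: REACHABLE

Working:
10 transition(s) survive guard evaluation.
depth 0: {0}
depth 1: {4,5}  cumulative {0,4,5}
depth 2: {2}  cumulative {0,2,4,5}
R = {0,2,4,5}
Path to 2: a·b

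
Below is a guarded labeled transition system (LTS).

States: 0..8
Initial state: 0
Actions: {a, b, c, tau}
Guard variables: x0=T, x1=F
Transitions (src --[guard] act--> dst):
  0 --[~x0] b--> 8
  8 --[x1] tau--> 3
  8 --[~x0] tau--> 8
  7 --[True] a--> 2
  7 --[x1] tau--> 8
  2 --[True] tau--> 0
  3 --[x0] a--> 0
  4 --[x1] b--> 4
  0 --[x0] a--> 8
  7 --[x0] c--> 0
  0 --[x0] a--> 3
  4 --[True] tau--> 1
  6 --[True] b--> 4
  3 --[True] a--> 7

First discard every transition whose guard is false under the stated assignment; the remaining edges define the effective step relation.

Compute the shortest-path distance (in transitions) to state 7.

Answer: 2

Working:
BFS to 7:
  depth 0: {0}
  depth 1: {3,8}
  depth 2: {7}
7 enters at depth 2; path a·a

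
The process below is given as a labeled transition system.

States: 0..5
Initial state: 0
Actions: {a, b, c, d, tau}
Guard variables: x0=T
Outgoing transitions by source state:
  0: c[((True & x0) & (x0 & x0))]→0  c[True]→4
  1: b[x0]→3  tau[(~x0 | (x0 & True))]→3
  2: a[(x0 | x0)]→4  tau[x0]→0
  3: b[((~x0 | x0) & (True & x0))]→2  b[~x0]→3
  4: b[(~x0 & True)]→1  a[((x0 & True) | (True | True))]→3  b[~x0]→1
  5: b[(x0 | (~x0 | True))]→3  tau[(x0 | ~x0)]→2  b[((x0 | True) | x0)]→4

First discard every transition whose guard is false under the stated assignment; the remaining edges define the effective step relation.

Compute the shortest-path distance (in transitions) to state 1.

Answer: UNREACHABLE

Trace:
BFS to 1:
  Layer 0: {0}
  Layer 1: {4}
  Layer 2: {3}
  Layer 3: {2}
1 never appears.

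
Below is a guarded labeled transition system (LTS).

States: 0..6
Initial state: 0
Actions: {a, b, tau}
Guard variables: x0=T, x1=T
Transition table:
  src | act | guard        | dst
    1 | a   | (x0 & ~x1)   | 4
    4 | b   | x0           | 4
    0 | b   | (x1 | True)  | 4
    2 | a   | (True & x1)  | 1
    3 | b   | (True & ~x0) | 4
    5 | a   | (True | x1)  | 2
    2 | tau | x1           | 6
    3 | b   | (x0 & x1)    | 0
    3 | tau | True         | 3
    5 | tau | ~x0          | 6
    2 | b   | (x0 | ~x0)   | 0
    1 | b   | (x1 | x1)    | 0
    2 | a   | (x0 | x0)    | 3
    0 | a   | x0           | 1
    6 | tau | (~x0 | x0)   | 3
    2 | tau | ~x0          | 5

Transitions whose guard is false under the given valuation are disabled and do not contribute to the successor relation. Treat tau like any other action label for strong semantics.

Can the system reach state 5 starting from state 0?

12 transition(s) survive guard evaluation.
Layer 0: {0}
Layer 1: {1,4}  now seen {0,1,4}
Reach set: {0,1,4}

Answer: UNREACHABLE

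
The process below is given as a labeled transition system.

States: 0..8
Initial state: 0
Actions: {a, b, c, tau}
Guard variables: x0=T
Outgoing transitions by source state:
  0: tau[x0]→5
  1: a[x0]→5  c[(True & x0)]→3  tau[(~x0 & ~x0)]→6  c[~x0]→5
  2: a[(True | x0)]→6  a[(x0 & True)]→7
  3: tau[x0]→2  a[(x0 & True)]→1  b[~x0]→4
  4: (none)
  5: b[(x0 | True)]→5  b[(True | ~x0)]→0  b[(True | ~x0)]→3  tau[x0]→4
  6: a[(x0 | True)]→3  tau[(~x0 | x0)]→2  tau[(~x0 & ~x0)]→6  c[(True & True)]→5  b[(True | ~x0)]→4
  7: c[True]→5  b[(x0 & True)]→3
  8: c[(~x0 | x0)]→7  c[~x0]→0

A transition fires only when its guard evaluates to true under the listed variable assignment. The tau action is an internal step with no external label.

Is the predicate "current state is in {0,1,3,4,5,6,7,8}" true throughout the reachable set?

Safe = {0,1,3,4,5,6,7,8}
R = {0,1,2,3,4,5,6,7}
  0: ok
  1: ok
  2: VIOLATES
  3: ok
  4: ok
  5: ok
  6: ok
  7: ok
reach 2 via tau·b·tau — violates

Answer: INVARIANT VIOLATED at state 2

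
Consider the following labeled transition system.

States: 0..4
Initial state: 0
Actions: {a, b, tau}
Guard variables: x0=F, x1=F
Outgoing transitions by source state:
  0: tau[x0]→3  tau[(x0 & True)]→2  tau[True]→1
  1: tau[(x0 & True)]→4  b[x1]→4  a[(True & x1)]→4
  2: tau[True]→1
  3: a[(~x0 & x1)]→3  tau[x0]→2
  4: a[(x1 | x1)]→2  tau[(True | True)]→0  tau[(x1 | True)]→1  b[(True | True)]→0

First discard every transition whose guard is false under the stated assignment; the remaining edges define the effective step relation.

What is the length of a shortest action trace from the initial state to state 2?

Breadth-first toward 2:
  Layer 0: {0}
  Layer 1: {1}
2 never appears.

Answer: UNREACHABLE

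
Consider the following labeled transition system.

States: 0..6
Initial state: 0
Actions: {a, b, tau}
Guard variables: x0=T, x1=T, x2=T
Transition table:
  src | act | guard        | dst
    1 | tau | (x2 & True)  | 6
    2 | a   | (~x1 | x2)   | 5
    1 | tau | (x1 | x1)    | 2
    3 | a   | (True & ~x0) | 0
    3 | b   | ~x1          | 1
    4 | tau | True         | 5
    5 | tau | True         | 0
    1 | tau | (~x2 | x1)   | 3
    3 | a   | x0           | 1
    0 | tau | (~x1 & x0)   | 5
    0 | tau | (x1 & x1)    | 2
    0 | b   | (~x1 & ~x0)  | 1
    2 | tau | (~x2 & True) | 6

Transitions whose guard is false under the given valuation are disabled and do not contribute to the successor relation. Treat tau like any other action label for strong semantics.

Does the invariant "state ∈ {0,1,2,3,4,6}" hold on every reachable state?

Answer: INVARIANT VIOLATED at state 5

Analysis:
Inv-set: {0,1,2,3,4,6}
Reach set: {0,2,5}
  0: ok
  2: ok
  5: ✗ unsafe
witness against invariant: tau·a → 5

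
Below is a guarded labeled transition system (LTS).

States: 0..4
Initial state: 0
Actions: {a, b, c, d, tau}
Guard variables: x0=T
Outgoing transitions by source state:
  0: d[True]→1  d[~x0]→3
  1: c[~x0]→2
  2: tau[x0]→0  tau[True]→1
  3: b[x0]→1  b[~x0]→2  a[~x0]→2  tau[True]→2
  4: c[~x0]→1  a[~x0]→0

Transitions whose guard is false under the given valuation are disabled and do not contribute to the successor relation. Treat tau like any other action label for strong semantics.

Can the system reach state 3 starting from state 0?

5 transition(s) survive guard evaluation.
Layer 0: {0}
Layer 1: {1}  now seen {0,1}
Reachable = {0,1}

Answer: UNREACHABLE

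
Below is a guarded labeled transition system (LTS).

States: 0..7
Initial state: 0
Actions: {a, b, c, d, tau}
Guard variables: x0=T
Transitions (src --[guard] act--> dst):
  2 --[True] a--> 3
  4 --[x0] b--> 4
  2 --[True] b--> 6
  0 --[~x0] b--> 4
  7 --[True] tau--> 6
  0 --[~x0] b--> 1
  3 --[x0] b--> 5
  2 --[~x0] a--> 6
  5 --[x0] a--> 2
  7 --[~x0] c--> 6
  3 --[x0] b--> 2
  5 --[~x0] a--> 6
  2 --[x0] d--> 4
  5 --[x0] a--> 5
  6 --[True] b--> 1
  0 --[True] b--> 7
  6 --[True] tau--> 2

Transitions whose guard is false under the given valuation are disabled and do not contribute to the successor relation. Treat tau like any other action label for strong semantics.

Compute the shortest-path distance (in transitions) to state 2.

BFS to 2:
  L0 = {0}
  L1 = {7}
  L2 = {6}
  L3 = {1,2}
depth(2)=3, e.g. b·tau·tau

Answer: 3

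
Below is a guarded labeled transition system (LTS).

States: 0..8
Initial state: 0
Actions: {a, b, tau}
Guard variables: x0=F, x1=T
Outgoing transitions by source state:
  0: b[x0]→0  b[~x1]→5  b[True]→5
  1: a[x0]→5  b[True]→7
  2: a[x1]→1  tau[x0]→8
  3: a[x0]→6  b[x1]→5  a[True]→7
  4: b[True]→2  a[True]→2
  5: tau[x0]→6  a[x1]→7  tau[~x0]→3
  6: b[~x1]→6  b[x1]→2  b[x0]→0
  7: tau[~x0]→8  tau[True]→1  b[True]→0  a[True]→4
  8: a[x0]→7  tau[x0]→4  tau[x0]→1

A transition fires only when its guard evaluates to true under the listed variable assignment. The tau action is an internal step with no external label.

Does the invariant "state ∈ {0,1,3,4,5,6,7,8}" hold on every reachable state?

Answer: INVARIANT VIOLATED at state 2

Analysis:
Inv-set: {0,1,3,4,5,6,7,8}
R = {0,1,2,3,4,5,7,8}
  0: ok
  1: ok
  2: ✗ unsafe
  3: ok
  4: ok
  5: ok
  7: ok
  8: ok
reach 2 via b·a·a·b — violates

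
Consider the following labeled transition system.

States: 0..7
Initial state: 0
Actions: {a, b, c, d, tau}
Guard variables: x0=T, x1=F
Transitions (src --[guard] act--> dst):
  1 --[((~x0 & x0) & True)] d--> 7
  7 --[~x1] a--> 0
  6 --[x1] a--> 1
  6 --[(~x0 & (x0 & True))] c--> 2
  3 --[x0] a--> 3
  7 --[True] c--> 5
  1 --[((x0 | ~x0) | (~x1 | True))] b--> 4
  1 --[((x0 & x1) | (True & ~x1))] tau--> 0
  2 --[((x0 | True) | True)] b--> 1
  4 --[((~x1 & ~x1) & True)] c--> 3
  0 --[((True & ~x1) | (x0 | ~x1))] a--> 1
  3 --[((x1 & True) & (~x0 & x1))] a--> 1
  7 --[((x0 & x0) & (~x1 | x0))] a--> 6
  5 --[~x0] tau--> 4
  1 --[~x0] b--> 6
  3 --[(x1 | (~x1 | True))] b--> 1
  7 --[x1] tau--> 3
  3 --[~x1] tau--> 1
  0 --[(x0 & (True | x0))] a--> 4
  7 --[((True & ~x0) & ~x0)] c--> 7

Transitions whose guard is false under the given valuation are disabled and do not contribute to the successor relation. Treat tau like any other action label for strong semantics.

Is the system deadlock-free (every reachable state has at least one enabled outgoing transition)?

Answer: DEADLOCK-FREE

Trace:
Reach set: {0,1,3,4}
  0: a→1  a→4  [deg 2]
  1: b→4  tau→0  [deg 2]
  3: a→3  b→1  tau→1  [deg 3]
  4: c→3  [deg 1]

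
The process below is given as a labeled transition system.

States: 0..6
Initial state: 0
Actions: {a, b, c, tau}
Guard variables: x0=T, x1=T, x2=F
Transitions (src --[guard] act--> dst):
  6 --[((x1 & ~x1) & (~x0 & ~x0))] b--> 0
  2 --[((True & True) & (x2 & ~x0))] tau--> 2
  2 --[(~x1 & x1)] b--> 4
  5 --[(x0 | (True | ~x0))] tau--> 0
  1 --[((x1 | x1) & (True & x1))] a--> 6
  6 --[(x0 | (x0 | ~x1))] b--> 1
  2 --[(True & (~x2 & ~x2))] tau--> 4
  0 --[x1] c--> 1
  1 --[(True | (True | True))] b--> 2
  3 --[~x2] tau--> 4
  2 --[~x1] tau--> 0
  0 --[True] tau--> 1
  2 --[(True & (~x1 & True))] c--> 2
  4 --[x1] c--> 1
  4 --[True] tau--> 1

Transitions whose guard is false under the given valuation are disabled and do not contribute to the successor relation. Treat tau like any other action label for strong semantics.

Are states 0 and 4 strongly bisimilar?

Refine partition for ~:
  π0 = {{0,1,2,3,4,5,6}}
  π1 = {{0,4},{1},{2,3,5},{6}}
4 equivalence class(es) (converged in 2)
[0]={0,4}  [4]={0,4}

Answer: BISIMILAR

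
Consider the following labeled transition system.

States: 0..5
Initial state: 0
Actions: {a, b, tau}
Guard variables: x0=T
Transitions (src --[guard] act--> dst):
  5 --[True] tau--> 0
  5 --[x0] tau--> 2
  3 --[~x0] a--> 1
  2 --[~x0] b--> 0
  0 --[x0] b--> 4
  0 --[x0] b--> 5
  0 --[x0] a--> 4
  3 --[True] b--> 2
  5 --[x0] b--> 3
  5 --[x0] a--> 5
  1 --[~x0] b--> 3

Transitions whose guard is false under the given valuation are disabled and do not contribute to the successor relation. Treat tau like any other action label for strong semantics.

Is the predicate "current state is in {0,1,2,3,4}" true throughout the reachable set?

Allowed set {0,1,2,3,4}
Reach set: {0,2,3,4,5}
  0: ✓
  2: ✓
  3: ✓
  4: ✓
  5: VIOLATES
counterexample path to 5: b

Answer: INVARIANT VIOLATED at state 5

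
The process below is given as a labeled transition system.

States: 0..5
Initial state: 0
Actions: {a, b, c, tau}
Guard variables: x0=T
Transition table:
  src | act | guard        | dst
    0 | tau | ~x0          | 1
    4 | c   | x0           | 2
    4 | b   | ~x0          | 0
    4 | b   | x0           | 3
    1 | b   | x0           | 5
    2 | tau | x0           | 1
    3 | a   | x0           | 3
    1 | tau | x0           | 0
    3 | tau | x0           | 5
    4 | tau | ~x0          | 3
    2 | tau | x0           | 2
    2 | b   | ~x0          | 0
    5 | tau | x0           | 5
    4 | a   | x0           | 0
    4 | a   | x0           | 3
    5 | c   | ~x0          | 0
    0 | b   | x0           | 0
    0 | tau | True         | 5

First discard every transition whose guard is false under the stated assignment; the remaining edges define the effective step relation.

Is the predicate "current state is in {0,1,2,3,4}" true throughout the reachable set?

Answer: INVARIANT VIOLATED at state 5

Trace:
Inv-set: {0,1,2,3,4}
R = {0,5}
  0: ✓
  5: ✗ unsafe
counterexample path to 5: tau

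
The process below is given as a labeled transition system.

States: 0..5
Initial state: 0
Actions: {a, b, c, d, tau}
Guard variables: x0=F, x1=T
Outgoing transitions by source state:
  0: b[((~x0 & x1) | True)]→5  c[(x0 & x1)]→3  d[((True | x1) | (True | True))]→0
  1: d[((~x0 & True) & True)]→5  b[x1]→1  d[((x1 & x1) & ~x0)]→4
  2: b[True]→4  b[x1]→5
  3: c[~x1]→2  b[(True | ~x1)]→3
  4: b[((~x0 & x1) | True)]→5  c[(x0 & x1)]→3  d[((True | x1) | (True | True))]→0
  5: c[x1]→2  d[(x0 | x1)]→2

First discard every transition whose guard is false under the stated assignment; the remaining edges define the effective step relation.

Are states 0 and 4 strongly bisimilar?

Refine partition for ~:
  round 0: {{0,1,2,3,4,5}}
  round 1: {{0,1,4},{2,3},{5}}
  round 2: {{0,4},{1},{2},{3},{5}}
Fixed point at round 3; 5 class(es).
0∈{0,4}, 4∈{0,4}

Answer: BISIMILAR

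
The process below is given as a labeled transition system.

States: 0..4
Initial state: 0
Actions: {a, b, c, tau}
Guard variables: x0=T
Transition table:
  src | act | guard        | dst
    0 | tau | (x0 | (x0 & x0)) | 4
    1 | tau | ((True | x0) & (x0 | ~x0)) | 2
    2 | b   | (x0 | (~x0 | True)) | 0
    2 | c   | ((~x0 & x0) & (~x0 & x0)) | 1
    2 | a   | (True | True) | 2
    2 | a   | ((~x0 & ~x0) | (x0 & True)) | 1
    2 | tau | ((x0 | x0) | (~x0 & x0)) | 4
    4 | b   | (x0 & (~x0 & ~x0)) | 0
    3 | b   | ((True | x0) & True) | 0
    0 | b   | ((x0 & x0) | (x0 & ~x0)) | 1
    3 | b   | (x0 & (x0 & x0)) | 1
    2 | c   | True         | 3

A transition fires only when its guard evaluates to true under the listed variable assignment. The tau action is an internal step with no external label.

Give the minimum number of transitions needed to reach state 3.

Answer: 3

Trace:
BFS to 3:
  Layer 0: {0}
  Layer 1: {1,4}
  Layer 2: {2}
  Layer 3: {3}
3 enters at depth 3; path b·tau·c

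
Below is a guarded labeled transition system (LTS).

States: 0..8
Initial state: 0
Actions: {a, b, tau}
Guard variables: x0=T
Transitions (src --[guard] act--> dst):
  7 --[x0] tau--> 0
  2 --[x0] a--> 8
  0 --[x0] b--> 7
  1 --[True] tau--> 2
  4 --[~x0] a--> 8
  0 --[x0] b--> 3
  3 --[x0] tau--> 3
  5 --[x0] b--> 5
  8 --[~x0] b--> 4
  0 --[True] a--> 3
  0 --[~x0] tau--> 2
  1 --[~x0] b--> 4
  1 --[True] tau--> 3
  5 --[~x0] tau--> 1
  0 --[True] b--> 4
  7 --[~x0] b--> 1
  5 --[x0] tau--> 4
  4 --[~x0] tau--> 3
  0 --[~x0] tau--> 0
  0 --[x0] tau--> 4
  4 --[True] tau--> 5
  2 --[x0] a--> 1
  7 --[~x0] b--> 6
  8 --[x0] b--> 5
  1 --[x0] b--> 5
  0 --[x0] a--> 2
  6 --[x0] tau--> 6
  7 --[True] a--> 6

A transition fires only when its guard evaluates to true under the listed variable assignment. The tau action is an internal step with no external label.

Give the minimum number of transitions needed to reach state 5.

BFS to 5:
  depth 0: {0}
  depth 1: {2,3,4,7}
  depth 2: {1,5,6,8}
5 enters at depth 2; path b·tau

Answer: 2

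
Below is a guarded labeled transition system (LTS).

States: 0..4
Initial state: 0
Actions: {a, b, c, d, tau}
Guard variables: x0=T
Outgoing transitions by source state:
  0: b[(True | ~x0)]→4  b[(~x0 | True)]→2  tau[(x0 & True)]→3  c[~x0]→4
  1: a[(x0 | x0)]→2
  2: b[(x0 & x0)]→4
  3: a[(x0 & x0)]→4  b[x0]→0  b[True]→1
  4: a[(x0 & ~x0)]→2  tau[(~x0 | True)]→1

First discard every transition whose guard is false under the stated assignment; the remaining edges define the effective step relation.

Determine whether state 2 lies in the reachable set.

Answer: REACHABLE

Trace:
Guard filter leaves 9 enabled edge(s).
Layer 0: {0}
Layer 1: {2,3,4}  now seen {0,2,3,4}
Layer 2: {1}  now seen {0,1,2,3,4}
R = {0,1,2,3,4}
Path to 2: b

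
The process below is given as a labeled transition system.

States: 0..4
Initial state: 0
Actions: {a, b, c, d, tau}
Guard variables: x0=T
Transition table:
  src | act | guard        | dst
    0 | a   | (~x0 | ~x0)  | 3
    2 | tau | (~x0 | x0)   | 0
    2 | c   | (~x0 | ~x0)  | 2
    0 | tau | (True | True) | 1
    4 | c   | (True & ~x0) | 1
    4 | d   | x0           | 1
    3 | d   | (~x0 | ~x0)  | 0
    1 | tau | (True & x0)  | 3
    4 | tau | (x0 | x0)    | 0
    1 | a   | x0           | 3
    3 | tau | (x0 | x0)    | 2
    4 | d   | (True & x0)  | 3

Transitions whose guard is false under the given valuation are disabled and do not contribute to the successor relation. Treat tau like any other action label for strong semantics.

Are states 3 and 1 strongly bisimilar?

Answer: NOT BISIMILAR

Trace:
Compute ~ classes (split until stable):
  π0 = {{0,1,2,3,4}}
  π1 = {{0,2,3},{1},{4}}
  π2 = {{0},{1},{2,3},{4}}
  π3 = {{0},{1},{2},{3},{4}}
Fixed point at round 4; 5 class(es).
class of 3: {3}; class of 1: {1}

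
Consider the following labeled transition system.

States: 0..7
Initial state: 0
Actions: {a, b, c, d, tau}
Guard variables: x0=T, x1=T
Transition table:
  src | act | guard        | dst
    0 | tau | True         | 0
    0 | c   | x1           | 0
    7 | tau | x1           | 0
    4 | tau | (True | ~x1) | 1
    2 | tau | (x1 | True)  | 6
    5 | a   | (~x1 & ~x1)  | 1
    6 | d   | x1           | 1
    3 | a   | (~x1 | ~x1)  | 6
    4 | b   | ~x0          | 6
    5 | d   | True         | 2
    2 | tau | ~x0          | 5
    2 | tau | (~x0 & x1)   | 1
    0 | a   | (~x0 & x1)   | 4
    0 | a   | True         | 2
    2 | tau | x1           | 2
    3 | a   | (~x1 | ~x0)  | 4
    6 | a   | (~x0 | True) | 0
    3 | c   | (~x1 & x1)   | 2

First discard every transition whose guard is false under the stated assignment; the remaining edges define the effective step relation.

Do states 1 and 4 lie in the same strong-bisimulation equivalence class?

Refine partition for ~:
  P[0] = {{0,1,2,3,4,5,6,7}}
  P[1] = {{0},{1,3},{2,4,7},{5},{6}}
  P[2] = {{0},{1,3},{2},{4},{5},{6},{7}}
7 equivalence class(es) (converged in 3)
class of 1: {1,3}; class of 4: {4}

Answer: NOT BISIMILAR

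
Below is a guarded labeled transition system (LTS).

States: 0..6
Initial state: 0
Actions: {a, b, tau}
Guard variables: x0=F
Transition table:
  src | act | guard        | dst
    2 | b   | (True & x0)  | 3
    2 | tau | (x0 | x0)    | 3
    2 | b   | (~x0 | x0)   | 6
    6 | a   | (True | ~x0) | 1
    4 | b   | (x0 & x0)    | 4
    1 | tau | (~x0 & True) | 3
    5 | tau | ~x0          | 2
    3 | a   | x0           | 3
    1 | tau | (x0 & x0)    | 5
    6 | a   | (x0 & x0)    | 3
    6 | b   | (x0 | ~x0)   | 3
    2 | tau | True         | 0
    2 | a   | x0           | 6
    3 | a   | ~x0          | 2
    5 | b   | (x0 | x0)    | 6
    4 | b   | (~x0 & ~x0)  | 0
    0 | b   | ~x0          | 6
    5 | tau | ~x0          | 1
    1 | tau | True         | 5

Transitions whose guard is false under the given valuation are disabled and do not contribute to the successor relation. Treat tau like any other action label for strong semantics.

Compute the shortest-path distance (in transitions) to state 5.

Layered search for 5:
  Layer 0: {0}
  Layer 1: {6}
  Layer 2: {1,3}
  Layer 3: {2,5}
depth(5)=3, e.g. b·a·tau

Answer: 3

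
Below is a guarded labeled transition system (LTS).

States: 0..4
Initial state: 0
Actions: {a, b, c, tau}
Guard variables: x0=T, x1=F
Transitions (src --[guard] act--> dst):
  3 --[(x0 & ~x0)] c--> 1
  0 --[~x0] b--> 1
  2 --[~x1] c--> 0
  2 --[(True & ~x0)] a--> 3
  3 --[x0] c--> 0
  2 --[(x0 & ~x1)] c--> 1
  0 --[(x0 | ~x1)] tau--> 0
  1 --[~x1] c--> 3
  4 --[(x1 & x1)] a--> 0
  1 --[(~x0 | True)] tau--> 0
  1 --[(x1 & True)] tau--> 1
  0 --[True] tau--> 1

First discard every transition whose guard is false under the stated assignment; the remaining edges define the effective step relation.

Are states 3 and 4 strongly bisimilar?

Answer: NOT BISIMILAR

Analysis:
Compute ~ classes (split until stable):
  π0 = {{0,1,2,3,4}}
  π1 = {{0},{1},{2,3},{4}}
  π2 = {{0},{1},{2},{3},{4}}
Fixed point at round 3; 5 class(es).
[3]={3}  [4]={4}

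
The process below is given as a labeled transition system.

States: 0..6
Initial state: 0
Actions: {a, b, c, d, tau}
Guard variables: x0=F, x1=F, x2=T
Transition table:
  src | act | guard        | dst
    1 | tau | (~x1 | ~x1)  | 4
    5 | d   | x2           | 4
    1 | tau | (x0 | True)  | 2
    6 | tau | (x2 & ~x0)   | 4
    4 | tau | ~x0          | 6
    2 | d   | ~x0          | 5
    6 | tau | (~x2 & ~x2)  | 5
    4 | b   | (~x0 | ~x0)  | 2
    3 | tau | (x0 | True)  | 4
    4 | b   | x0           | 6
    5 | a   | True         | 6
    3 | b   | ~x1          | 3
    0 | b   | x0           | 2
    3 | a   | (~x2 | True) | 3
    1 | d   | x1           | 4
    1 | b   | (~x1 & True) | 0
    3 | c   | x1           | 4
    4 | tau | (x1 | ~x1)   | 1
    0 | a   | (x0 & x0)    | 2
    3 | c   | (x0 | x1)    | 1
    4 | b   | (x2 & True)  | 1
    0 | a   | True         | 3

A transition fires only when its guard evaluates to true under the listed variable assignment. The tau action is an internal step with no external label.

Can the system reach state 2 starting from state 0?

After dropping false guards: 15 live edges.
L0 = {0}
L1 = {3}  total {0,3}
L2 = {4}  total {0,3,4}
L3 = {1,2,6}  total {0,1,2,3,4,6}
L4 = {5}  total {0,1,2,3,4,5,6}
R = {0,1,2,3,4,5,6}
witness 2: a·tau·b

Answer: REACHABLE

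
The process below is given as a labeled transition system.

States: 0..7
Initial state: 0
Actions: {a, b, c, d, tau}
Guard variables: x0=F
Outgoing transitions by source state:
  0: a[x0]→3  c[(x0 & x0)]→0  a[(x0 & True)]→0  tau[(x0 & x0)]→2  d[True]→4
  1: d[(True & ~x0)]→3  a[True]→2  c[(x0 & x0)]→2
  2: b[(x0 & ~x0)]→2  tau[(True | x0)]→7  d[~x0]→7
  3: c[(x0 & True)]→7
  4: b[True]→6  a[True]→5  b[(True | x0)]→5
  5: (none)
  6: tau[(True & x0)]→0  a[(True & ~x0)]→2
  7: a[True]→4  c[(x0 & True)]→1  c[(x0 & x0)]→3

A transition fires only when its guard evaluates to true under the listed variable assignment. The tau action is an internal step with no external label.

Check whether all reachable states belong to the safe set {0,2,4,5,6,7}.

Answer: INVARIANT HOLDS

Working:
Allowed set {0,2,4,5,6,7}
Reachable = {0,2,4,5,6,7}
  0: ✓
  2: ✓
  4: ✓
  5: ✓
  6: ✓
  7: ✓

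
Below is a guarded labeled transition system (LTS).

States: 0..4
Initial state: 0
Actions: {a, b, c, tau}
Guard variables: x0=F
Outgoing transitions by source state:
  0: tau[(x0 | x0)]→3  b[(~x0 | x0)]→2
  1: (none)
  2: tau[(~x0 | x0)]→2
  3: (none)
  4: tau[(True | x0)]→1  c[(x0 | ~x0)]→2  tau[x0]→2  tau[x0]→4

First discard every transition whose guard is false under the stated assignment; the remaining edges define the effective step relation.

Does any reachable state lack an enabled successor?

Answer: DEADLOCK-FREE

Working:
Reach set: {0,2}
  0: b→2  [1 out]
  2: tau→2  [1 out]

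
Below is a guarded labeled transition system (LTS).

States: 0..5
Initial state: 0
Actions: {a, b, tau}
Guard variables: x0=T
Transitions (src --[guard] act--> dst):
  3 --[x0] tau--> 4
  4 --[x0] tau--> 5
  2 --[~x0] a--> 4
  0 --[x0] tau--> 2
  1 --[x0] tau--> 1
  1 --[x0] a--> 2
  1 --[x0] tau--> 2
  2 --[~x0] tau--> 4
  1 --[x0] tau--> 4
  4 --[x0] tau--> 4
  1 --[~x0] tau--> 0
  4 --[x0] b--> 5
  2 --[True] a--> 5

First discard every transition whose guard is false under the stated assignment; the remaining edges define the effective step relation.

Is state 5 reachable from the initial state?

Answer: REACHABLE

Trace:
After dropping false guards: 10 live edges.
depth 0: {0}
depth 1: {2}  total {0,2}
depth 2: {5}  total {0,2,5}
Reachable = {0,2,5}
Path to 5: tau·a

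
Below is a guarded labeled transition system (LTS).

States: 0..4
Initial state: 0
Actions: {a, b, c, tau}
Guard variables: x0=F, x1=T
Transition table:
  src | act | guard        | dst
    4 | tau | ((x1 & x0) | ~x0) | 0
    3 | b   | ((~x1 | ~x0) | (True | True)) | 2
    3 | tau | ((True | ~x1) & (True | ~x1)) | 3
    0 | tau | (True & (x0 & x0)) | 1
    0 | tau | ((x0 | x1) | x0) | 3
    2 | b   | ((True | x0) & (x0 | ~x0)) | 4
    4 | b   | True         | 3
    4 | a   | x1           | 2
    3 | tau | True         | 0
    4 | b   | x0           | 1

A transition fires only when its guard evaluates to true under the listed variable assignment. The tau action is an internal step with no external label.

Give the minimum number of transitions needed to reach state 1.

BFS to 1:
  Layer 0: {0}
  Layer 1: {3}
  Layer 2: {2}
  Layer 3: {4}
1 never appears.

Answer: UNREACHABLE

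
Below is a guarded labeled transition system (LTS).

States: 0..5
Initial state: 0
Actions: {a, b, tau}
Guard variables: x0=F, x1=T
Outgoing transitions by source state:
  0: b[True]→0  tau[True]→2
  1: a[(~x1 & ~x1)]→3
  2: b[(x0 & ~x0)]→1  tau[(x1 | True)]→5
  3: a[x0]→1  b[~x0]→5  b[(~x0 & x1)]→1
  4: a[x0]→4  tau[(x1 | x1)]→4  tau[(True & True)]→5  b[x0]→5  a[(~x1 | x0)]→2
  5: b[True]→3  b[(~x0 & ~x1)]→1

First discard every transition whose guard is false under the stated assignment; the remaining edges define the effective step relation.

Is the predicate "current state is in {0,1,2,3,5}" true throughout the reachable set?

Allowed set {0,1,2,3,5}
Reach set: {0,1,2,3,5}
  0: safe
  1: safe
  2: safe
  3: safe
  5: safe

Answer: INVARIANT HOLDS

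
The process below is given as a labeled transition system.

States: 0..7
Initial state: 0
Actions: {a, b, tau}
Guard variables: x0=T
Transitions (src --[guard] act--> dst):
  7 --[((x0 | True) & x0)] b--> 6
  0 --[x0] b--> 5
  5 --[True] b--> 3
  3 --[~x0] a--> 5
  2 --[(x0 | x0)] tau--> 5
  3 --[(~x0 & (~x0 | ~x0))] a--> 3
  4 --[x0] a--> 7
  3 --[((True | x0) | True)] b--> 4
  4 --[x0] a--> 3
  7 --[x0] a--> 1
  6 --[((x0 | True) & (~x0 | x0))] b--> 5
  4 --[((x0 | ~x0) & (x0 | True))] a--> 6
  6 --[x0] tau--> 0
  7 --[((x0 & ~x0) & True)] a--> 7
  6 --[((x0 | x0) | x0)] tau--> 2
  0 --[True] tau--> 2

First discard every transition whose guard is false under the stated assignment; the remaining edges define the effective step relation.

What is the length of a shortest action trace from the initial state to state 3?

Answer: 2

Working:
Breadth-first toward 3:
  Layer 0: {0}
  Layer 1: {2,5}
  Layer 2: {3}
depth(3)=2, e.g. b·b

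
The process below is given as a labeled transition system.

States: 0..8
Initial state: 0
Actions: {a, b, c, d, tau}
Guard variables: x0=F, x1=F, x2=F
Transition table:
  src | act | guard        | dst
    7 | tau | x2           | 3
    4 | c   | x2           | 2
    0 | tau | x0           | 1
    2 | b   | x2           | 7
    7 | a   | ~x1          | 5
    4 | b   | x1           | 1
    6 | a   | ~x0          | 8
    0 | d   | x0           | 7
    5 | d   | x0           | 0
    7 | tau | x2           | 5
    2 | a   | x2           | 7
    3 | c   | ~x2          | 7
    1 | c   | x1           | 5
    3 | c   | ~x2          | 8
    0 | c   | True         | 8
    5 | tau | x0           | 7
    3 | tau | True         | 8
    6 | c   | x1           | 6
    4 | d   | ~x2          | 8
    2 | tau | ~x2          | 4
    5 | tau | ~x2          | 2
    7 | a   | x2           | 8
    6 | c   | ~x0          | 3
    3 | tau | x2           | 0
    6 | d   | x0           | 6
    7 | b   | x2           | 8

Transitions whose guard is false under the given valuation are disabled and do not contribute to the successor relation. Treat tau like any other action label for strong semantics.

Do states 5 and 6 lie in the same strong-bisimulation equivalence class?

Answer: NOT BISIMILAR

Trace:
Compute ~ classes (split until stable):
  round 0: {{0,1,2,3,4,5,6,7,8}}
  round 1: {{0},{1,8},{2,5},{3},{4},{6},{7}}
  round 2: {{0},{1,8},{2},{3},{4},{5},{6},{7}}
stable after 3 split(s): 8 block(s)
class of 5: {5}; class of 6: {6}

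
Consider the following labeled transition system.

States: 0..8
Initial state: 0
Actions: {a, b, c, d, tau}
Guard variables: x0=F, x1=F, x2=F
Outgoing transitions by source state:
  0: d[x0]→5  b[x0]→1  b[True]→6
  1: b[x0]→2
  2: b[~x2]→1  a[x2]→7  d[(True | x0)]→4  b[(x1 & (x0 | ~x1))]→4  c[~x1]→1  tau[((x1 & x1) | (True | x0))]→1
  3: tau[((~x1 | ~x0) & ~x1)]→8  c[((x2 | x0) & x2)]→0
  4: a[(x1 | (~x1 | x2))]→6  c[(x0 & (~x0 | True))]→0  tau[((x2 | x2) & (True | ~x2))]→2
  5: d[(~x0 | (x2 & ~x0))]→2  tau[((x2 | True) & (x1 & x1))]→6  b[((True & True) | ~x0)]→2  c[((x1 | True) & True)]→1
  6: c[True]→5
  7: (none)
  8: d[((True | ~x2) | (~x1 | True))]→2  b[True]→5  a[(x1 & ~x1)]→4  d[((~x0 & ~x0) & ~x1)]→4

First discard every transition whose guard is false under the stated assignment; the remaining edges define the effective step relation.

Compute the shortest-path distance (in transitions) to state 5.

Answer: 2

Working:
Layered search for 5:
  L0 = {0}
  L1 = {6}
  L2 = {5}
depth(5)=2, e.g. b·c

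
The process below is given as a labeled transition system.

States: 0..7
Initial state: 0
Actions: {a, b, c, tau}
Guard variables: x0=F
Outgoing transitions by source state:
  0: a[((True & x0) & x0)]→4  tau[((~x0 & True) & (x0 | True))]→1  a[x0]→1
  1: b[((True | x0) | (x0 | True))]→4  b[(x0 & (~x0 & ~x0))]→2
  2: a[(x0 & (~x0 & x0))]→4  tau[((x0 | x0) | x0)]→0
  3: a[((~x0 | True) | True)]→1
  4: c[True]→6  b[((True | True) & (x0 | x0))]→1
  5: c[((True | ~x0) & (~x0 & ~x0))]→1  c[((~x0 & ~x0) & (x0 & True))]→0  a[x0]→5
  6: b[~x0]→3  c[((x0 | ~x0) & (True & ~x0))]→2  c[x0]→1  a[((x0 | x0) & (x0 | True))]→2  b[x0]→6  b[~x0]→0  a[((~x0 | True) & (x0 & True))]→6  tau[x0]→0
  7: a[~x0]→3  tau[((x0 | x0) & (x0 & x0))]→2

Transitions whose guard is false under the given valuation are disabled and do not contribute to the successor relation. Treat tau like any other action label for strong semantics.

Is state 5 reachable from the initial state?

9 transition(s) survive guard evaluation.
Layer 0: {0}
Layer 1: {1}  total {0,1}
Layer 2: {4}  total {0,1,4}
Layer 3: {6}  total {0,1,4,6}
Layer 4: {2,3}  total {0,1,2,3,4,6}
Reach set: {0,1,2,3,4,6}

Answer: UNREACHABLE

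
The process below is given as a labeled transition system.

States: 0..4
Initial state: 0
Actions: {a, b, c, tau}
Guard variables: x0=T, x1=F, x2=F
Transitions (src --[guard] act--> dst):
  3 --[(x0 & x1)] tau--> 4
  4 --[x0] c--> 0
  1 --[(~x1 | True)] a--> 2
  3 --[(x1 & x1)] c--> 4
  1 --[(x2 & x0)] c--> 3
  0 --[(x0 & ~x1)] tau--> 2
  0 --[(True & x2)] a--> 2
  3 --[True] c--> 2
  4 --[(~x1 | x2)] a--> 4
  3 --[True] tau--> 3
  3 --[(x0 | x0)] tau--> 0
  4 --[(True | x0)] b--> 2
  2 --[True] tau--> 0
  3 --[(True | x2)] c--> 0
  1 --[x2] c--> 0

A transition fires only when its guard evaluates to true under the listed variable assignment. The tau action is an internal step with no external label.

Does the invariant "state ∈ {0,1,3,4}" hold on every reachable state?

Allowed set {0,1,3,4}
R = {0,2}
  0: ok
  2: VIOLATES
reach 2 via tau — violates

Answer: INVARIANT VIOLATED at state 2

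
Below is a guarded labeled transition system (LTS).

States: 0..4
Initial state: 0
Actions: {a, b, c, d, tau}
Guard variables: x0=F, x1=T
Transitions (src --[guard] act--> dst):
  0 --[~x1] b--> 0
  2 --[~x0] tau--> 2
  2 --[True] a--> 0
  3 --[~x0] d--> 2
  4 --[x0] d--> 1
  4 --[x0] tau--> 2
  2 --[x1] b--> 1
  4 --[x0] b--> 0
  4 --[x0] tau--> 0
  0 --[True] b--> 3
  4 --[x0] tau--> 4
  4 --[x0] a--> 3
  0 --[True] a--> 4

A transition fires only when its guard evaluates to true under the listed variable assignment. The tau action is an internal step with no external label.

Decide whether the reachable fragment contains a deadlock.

Answer: DEADLOCK at state 1

Trace:
Reach set: {0,1,2,3,4}
  0: a→4  b→3  [deg 2]
  1: ∅  [no exit]
  2: a→0  b→1  tau→2  [deg 3]
  3: d→2  [deg 1]
  4: ∅  [no exit]
trace reaching 1: b·d·b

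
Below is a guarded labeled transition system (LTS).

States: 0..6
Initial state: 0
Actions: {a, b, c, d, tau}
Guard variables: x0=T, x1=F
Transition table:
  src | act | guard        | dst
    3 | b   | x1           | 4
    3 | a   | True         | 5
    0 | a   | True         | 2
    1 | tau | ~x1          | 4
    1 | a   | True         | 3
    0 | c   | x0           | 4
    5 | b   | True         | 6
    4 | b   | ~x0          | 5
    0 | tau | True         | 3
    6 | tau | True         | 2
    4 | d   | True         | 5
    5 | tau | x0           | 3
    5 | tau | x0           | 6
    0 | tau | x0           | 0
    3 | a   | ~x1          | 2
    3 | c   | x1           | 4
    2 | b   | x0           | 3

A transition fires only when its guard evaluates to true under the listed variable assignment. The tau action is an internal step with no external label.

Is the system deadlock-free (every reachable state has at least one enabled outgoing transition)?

Answer: DEADLOCK-FREE

Trace:
R = {0,2,3,4,5,6}
  0: a→2  c→4  tau→0  tau→3  [4 out]
  2: b→3  [1 out]
  3: a→2  a→5  [2 out]
  4: d→5  [1 out]
  5: b→6  tau→3  tau→6  [3 out]
  6: tau→2  [1 out]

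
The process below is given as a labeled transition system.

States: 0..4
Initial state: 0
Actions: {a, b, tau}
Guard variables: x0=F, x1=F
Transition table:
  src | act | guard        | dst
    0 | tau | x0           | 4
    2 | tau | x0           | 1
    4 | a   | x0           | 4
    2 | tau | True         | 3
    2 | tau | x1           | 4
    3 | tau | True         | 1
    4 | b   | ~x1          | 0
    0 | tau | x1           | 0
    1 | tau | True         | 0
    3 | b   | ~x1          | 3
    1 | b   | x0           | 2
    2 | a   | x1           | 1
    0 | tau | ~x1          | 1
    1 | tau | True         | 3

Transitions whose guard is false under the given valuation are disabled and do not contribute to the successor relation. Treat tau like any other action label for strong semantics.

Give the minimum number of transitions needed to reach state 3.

BFS to 3:
  depth 0: {0}
  depth 1: {1}
  depth 2: {3}
depth(3)=2, e.g. tau·tau

Answer: 2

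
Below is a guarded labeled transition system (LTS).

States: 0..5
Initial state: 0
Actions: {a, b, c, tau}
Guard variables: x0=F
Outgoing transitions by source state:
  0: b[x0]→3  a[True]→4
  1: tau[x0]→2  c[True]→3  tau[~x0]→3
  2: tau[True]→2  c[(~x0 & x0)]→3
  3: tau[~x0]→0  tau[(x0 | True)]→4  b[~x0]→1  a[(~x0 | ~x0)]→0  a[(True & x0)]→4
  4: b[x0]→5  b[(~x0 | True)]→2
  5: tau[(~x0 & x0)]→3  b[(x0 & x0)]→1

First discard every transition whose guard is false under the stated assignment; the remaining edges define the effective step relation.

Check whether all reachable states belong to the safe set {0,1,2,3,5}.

Allowed set {0,1,2,3,5}
R = {0,2,4}
  0: ✓
  2: ✓
  4: outside
reach 4 via a — violates

Answer: INVARIANT VIOLATED at state 4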